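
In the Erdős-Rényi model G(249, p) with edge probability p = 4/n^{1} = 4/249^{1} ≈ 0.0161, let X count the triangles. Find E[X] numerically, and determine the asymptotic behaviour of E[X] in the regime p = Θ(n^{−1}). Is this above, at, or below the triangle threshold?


Number of potential triangles: C(249, 3) = 2542124.
Each occurs with probability p³ ≈ (0.0161)³ ≈ 4.14555e-06.
By linearity: E[X] = C(249, 3)·p³ ≈ 2542124 · 4.14555e-06 ≈ 10.538.
Here α = 1, so p = 4/n is exactly at the triangle threshold p ~ 1/n. Asymptotically E[X] → c³/6 = 4³/6 = 32/3 ≈ 10.667, a bounded constant. In this regime the triangle count is asymptotically Poisson(c³/6).

E[X] ≈ 10.538; in regime p = Θ(1/n^{1}) E[X] stays bounded (at the triangle threshold p ~ 1/n).


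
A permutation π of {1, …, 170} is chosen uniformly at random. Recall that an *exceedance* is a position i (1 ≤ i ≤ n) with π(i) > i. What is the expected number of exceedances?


Write X = Σ_{i=1}^{170} X_i, where X_i = 1_{π(i) > i}.
For each fixed i, π(i) is uniform over {1, …, 170} (marginal of a uniform permutation), so P[π(i) > i] = (n − i)/n. Summing: Σ_{i=1}^{170} (n − i)/n = (0 + 1 + … + 169)/170 = 170(170 − 1)/(2·170) = (170 − 1)/2.
Hence E[X] = Σ_{i=1}^{170} (170 − i)/170 = 169/2 ≈ 84.500000.

E[X] = 169/2 = 84.500000.


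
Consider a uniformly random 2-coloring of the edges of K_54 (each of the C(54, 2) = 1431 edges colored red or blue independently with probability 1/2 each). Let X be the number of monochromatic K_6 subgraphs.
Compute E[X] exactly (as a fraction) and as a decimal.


Let X = Σ_S X_S over the C(54, 6) = 25827165 subsets S of size 6, where X_S = 1 if the K_6 on S is monochromatic.
For a fixed S, the K_6 on S has C(6, 2) = 15 edges. P[all 15 edges red] = (1/2)^15, and likewise for blue, so P[monochromatic] = 2·(1/2)^15 = 2^{1 − 15} = 1/16384.
Summing: E[X] = C(54, 6) · 2^{1 − 15} = 25827165 · 1/16384 = 25827165/16384.
Numerically: E[X] ≈ 1576.3651.

E[X] = C(54,6)·2^(1−C(6,2)) = 25827165/16384 ≈ 1576.3651.


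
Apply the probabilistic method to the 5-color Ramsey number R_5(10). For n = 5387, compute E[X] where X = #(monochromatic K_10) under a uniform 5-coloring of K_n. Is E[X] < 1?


E[X] = C(5387, 10) · 5^{1 − 45} = 5624406917627224603154306376491 · 5^{−44} = 5624406917627224603154306376491/5684341886080801486968994140625.
As a reduced fraction: E[X] = 5624406917627224603154306376491/5684341886080801486968994140625 ≈ 0.989.
Is E[X] < 1? YES.
Since E[X] < 1, there exists a 5-coloring of K_{5387} with no monochromatic K_10; hence R_5(10) > 5387.

E[X] = 5624406917627224603154306376491/5684341886080801486968994140625 ≈ 0.989; E[X] < 1, so R_5(10) > 5387.


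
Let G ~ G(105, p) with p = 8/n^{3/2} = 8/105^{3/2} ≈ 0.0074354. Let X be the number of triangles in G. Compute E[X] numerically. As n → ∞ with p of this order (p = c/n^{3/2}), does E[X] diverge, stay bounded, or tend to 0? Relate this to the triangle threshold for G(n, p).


Number of potential triangles: C(105, 3) = 187460.
Each occurs with probability p³ ≈ (0.0074354)³ ≈ 4.1107221e-07.
By linearity: E[X] = C(105, 3)·p³ ≈ 187460 · 4.1107221e-07 ≈ 0.07706.
Since α = 3/2 > 1, p = c/n^{3/2} = o(1/n) is below the triangle threshold p ~ 1/n. Asymptotically E[X] ~ (c³/6)·n^{3(1−α)} = (8³/6)·n^{-1.5} → 0, so by Markov's inequality G has no triangles w.h.p.

E[X] ≈ 0.07706; in regime p = Θ(1/n^{3/2}) E[X] tends to 0 (below the triangle threshold p ~ 1/n).


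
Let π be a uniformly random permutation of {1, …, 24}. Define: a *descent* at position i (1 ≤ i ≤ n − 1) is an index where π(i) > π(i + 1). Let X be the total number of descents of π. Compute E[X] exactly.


Write X = Σ X_I over i = 1, …, 23, with X_I the indicator of one descent.
There are 23 indicators.
For each fixed i, the pair (π(i), π(i+1)) is a uniformly random ordered pair of distinct values from {1, …, 24}; by symmetry P[π(i) > π(i+1)] = 1/2.
By linearity: E[X] = 23 · (1/2) = (24 − 1) · (1/2) = 23/2 ≈ 11.500.

E[X] = 23/2 = 11.500.


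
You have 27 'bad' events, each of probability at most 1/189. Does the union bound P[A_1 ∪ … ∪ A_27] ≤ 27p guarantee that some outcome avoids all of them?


Union bound: P[∪_{i=1}^{27} A_i] ≤ Σ_i P[A_i] ≤ 27·p = 27·(1/189) = 1/7.
Numerically: 1/7 ≈ 0.1428571.
Is 1/7 < 1? YES.
Since P[∪ A_i] ≤ 1/7 < 1, the complement has P[∩ A_i^c] ≥ 1 − 1/7 = 6/7 > 0, so some outcome avoids every A_i.

27·p = 1/7 ≈ 0.1428571; existence CERTIFIED by the union bound.


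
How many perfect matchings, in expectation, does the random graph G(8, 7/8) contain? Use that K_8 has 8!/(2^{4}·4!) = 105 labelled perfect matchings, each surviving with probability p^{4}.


K_8 has 8!/(2^{4}·4!) = 105 labelled perfect matchings.
For each such perfect matching H, let X_H = 1 if all 4 edges of H are present in G. Then P[X_H = 1] = p^{4} = (7/8)^{4} = 2401/4096.
Summing the indicators: E[X] = Σ_H E[X_H] = 105 · p^{4} = 105 · 2401/4096 = 252105/4096.
Numerically: E[X] ≈ 61.55.

E[X] = 105 · (7/8)^{4} = 252105/4096 ≈ 61.55.


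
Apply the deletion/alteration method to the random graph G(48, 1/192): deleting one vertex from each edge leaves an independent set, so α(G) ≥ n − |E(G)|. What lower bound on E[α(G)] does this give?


E[|E(G)|] = C(48, 2)·p = 1128 · (1/192) = 47/8.
E[α(G)] ≥ n − E[|E(G)|] = 48 − 47/8 = 337/8.
Numerically: ≈ 42.1250.
(This is only a lower bound; the true E[α(G)] may be larger.)

E[α(G)] ≥ 337/8 ≈ 42.1250.


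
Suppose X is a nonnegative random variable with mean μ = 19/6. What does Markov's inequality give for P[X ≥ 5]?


μ = E[X] = 19/6, a = 5.
Markov: P[X ≥ 5] ≤ μ/a = (19/6)/5 = 19/30.
Numerically: ≈ 0.63333.
(Since a = 5 > μ = 3.16667, the bound 19/30 is < 1 and informative.)

P[X ≥ 5] ≤ 19/30 ≈ 0.63333.


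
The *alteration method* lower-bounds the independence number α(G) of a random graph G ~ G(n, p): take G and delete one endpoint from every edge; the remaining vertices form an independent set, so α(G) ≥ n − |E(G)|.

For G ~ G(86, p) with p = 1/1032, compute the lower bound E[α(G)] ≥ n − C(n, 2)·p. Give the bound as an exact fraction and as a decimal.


E[|E(G)|] = C(86, 2)·p = 3655 · (1/1032) = 85/24.
E[α(G)] ≥ n − E[|E(G)|] = 86 − 85/24 = 1979/24.
Numerically: ≈ 82.458.
(This is only a lower bound; the true E[α(G)] may be larger.)

E[α(G)] ≥ 1979/24 ≈ 82.458.


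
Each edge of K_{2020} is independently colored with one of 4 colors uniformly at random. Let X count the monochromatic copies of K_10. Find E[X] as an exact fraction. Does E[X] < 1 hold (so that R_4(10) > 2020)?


E[X] = C(2020, 10) · 4^{1 − 45} = 304832018578739931133653656 · 4^{−44} = 304832018578739931133653656/309485009821345068724781056.
As a reduced fraction: E[X] = 38104002322342491391706707/38685626227668133590597632 ≈ 0.98497.
Is E[X] < 1? YES.
Since E[X] < 1, there exists a 4-coloring of K_{2020} with no monochromatic K_10; hence R_4(10) > 2020.

E[X] = 38104002322342491391706707/38685626227668133590597632 ≈ 0.98497; E[X] < 1, so R_4(10) > 2020.


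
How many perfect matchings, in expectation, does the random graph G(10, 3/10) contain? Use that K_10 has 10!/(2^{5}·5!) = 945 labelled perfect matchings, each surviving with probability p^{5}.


K_10 has 10!/(2^{5}·5!) = 945 labelled perfect matchings.
For each such perfect matching H, let X_H = 1 if all 5 edges of H are present in G. Then P[X_H = 1] = p^{5} = (3/10)^{5} = 243/100000.
Summing the indicators: E[X] = Σ_H E[X_H] = 945 · p^{5} = 945 · 243/100000 = 45927/20000.
Numerically: E[X] ≈ 2.3.

E[X] = 945 · (3/10)^{5} = 45927/20000 ≈ 2.3.


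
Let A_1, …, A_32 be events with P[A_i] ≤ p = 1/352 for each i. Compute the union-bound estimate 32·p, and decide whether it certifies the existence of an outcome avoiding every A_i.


Union bound: P[∪_{i=1}^{32} A_i] ≤ Σ_i P[A_i] ≤ 32·p = 32·(1/352) = 1/11.
Numerically: 1/11 ≈ 0.091.
Is 1/11 < 1? YES.
Since P[∪ A_i] ≤ 1/11 < 1, the complement has P[∩ A_i^c] ≥ 1 − 1/11 = 10/11 > 0, so some outcome avoids every A_i.

32·p = 1/11 ≈ 0.091; existence CERTIFIED by the union bound.


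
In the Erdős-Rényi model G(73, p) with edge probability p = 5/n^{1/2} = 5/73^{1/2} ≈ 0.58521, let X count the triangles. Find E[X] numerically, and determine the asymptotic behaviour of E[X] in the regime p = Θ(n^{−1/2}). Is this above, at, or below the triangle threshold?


Number of potential triangles: C(73, 3) = 62196.
Each occurs with probability p³ ≈ (0.58521)³ ≈ 2.0041292e-01.
By linearity: E[X] = C(73, 3)·p³ ≈ 62196 · 2.0041292e-01 ≈ 12464.88218.
Since α = 1/2 < 1, p = c/n^{1/2} ≫ 1/n is above the triangle threshold p ~ 1/n. Asymptotically E[X] ~ (c³/6)·n^{3(1−α)} = (5³/6)·n^{1.5} → ∞; triangles are abundant w.h.p.

E[X] ≈ 12464.88218; in regime p = Θ(1/n^{1/2}) E[X] diverges (above the triangle threshold p ~ 1/n).


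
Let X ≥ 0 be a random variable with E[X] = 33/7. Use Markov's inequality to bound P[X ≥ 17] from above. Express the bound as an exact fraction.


μ = E[X] = 33/7, a = 17.
Markov: P[X ≥ 17] ≤ μ/a = (33/7)/17 = 33/119.
Numerically: ≈ 0.27731.
(Since a = 17 > μ = 4.71429, the bound 33/119 is < 1 and informative.)

P[X ≥ 17] ≤ 33/119 ≈ 0.27731.


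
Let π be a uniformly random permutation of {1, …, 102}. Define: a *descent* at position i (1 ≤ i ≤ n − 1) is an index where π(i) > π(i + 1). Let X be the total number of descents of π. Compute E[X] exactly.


Write X = Σ X_I over i = 1, …, 101, with X_I the indicator of one descent.
There are 101 indicators.
For each fixed i, the pair (π(i), π(i+1)) is a uniformly random ordered pair of distinct values from {1, …, 102}; by symmetry P[π(i) > π(i+1)] = 1/2.
By linearity: E[X] = 101 · (1/2) = (102 − 1) · (1/2) = 101/2 ≈ 50.500.

E[X] = 101/2 = 50.500.


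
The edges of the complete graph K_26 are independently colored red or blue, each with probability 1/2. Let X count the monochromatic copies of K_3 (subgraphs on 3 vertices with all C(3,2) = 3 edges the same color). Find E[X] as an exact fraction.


Let X = Σ_S X_S over the C(26, 3) = 2600 subsets S of size 3, where X_S = 1 if the K_3 on S is monochromatic.
For a fixed S, the K_3 on S has C(3, 2) = 3 edges. P[all 3 edges red] = (1/2)^3, and likewise for blue, so P[monochromatic] = 2·(1/2)^3 = 2^{1 − 3} = 1/4.
By linearity: E[X] = C(26, 3) · 2^{1 − 3} = 2600 · 1/4 = 650.
Numerically: E[X] ≈ 650.0000.

E[X] = C(26,3)·2^(1−C(3,2)) = 650 ≈ 650.0000.


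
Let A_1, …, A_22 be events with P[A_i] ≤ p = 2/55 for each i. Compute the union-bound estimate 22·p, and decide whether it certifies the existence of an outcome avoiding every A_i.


Union bound: P[∪_{i=1}^{22} A_i] ≤ Σ_i P[A_i] ≤ 22·p = 22·(2/55) = 4/5.
Numerically: 4/5 ≈ 0.800.
Is 4/5 < 1? YES.
Since P[∪ A_i] ≤ 4/5 < 1, the complement has P[∩ A_i^c] ≥ 1 − 4/5 = 1/5 > 0, so some outcome avoids every A_i.

22·p = 4/5 ≈ 0.800; existence CERTIFIED by the union bound.


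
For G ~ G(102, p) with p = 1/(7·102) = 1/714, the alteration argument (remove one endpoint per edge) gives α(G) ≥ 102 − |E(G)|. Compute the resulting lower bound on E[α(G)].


E[|E(G)|] = C(102, 2)·p = 5151 · (1/714) = 101/14.
E[α(G)] ≥ n − E[|E(G)|] = 102 − 101/14 = 1327/14.
Numerically: ≈ 94.786.
(This is only a lower bound; the true E[α(G)] may be larger.)

E[α(G)] ≥ 1327/14 ≈ 94.786.


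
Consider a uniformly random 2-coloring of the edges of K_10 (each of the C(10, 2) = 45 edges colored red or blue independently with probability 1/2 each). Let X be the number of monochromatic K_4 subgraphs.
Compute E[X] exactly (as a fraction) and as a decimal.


Let X = Σ_S X_S over the C(10, 4) = 210 subsets S of size 4, where X_S = 1 if the K_4 on S is monochromatic.
For a fixed S, the K_4 on S has C(4, 2) = 6 edges. P[all 6 edges red] = (1/2)^6, and likewise for blue, so P[monochromatic] = 2·(1/2)^6 = 2^{1 − 6} = 1/32.
By linearity of expectation: E[X] = C(10, 4) · 2^{1 − 6} = 210 · 1/32 = 105/16.
Numerically: E[X] ≈ 6.562.

E[X] = C(10,4)·2^(1−C(4,2)) = 105/16 ≈ 6.562.


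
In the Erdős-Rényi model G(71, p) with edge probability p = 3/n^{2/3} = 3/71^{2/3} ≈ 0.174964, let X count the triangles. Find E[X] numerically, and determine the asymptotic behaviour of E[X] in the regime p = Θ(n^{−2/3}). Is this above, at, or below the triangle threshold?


Number of potential triangles: C(71, 3) = 57155.
Each occurs with probability p³ ≈ (0.174964)³ ≈ 5.35608014e-03.
By linearity: E[X] = C(71, 3)·p³ ≈ 57155 · 5.35608014e-03 ≈ 306.126761.
Since α = 2/3 < 1, p = c/n^{2/3} ≫ 1/n is above the triangle threshold p ~ 1/n. Asymptotically E[X] ~ (c³/6)·n^{3(1−α)} = (3³/6)·n^{1} → ∞; triangles are abundant w.h.p.

E[X] ≈ 306.126761; in regime p = Θ(1/n^{2/3}) E[X] diverges (above the triangle threshold p ~ 1/n).


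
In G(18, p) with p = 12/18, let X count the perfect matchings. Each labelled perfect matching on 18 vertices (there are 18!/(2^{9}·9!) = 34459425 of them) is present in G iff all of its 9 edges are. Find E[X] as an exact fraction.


K_18 has 18!/(2^{9}·9!) = 34459425 labelled perfect matchings.
For each such perfect matching H, let X_H = 1 if all 9 edges of H are present in G. Then P[X_H = 1] = p^{9} = (2/3)^{9} = 512/19683.
By linearity of expectation: E[X] = Σ_H E[X_H] = 34459425 · p^{9} = 34459425 · 512/19683 = 217817600/243.
Numerically: E[X] ≈ 8.96e+05.

E[X] = 34459425 · (2/3)^{9} = 217817600/243 ≈ 8.96e+05.


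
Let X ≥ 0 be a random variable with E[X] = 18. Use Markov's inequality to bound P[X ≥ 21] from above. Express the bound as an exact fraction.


μ = E[X] = 18, a = 21.
Markov: P[X ≥ 21] ≤ μ/a = (18)/21 = 6/7.
Numerically: ≈ 0.857143.
(Since a = 21 > μ = 18.000000, the bound 6/7 is < 1 and informative.)

P[X ≥ 21] ≤ 6/7 ≈ 0.857143.


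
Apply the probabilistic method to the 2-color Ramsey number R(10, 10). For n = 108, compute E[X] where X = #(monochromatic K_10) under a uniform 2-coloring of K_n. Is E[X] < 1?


E[X] = C(108, 10) · 2^{1 − 45} = 38722819230810 · 2^{−44} = 38722819230810/17592186044416.
As a reduced fraction: E[X] = 19361409615405/8796093022208 ≈ 2.2011374.
Is E[X] < 1? NO.
Since E[X] ≥ 1, the first-moment bound is inconclusive at n = 108; it does NOT by itself certify R(10, 10) > 108.

E[X] = 19361409615405/8796093022208 ≈ 2.2011374; E[X] ≥ 1; first-moment method inconclusive here.


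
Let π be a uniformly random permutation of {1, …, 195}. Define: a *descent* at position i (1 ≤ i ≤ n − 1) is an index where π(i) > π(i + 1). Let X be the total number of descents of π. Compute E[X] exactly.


Write X = Σ X_I over i = 1, …, 194, with X_I the indicator of one descent.
There are 194 indicators.
For each fixed i, the pair (π(i), π(i+1)) is a uniformly random ordered pair of distinct values from {1, …, 195}; by symmetry P[π(i) > π(i+1)] = 1/2.
By linearity: E[X] = 194 · (1/2) = (195 − 1) · (1/2) = 97 ≈ 97.000.

E[X] = 97 = 97.000.


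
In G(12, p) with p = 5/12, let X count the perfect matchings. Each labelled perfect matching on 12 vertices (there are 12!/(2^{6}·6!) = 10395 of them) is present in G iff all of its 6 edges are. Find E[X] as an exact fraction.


K_12 has 12!/(2^{6}·6!) = 10395 labelled perfect matchings.
For each such perfect matching H, let X_H = 1 if all 6 edges of H are present in G. Then P[X_H = 1] = p^{6} = (5/12)^{6} = 15625/2985984.
Summing the indicators: E[X] = Σ_H E[X_H] = 10395 · p^{6} = 10395 · 15625/2985984 = 6015625/110592.
Numerically: E[X] ≈ 54.3948.

E[X] = 10395 · (5/12)^{6} = 6015625/110592 ≈ 54.3948.


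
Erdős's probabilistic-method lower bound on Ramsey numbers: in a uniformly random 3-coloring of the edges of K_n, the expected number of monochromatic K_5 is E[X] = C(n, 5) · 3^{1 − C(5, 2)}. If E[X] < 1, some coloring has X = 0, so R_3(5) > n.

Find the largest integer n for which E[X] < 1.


We need C(n, 5) · 3^{1 − 10} < 1, i.e. C(n, 5) < 3^{10 − 1} = 19683.
Check values of n near the boundary:
  n = 14: C(14, 5) = 2002; 2002 < 19683? YES
  n = 15: C(15, 5) = 3003; 3003 < 19683? YES
  n = 16: C(16, 5) = 4368; 4368 < 19683? YES
  n = 17: C(17, 5) = 6188; 6188 < 19683? YES
  n = 18: C(18, 5) = 8568; 8568 < 19683? YES
  n = 19: C(19, 5) = 11628; 11628 < 19683? YES
  n = 20: C(20, 5) = 15504; 15504 < 19683? YES
  n = 21: C(21, 5) = 20349; 20349 < 19683? NO
  n = 22: C(22, 5) = 26334; 26334 < 19683? NO
The largest n with C(n, 5) < 19683 is n = 20 (where E[X] = 5168/6561 ≈ 0.7877). Hence R_3(5) > 20, i.e. R_3(5) ≥ 21.

Largest n = 20; hence R_3(5) > 20.


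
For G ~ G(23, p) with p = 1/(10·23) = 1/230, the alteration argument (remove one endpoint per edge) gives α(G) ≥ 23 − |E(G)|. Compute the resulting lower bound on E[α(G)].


E[|E(G)|] = C(23, 2)·p = 253 · (1/230) = 11/10.
E[α(G)] ≥ n − E[|E(G)|] = 23 − 11/10 = 219/10.
Numerically: ≈ 21.900000.
(This is only a lower bound; the true E[α(G)] may be larger.)

E[α(G)] ≥ 219/10 ≈ 21.900000.


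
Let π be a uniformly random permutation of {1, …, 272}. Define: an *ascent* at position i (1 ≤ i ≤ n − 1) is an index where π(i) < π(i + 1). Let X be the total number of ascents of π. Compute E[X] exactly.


Write X = Σ X_I over i = 1, …, 271, with X_I the indicator of one ascent.
There are 271 indicators.
For each fixed i, the pair (π(i), π(i+1)) is a uniformly random ordered pair of distinct values from {1, …, 272}; by symmetry P[π(i) < π(i+1)] = 1/2.
By linearity: E[X] = 271 · (1/2) = (272 − 1) · (1/2) = 271/2 ≈ 135.500000.

E[X] = 271/2 = 135.500000.


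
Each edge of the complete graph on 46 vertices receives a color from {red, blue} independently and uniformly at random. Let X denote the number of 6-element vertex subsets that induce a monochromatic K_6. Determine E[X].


Let X = Σ_S X_S over the C(46, 6) = 9366819 subsets S of size 6, where X_S = 1 if the K_6 on S is monochromatic.
For a fixed S, the K_6 on S has C(6, 2) = 15 edges. P[all 15 edges red] = (1/2)^15, and likewise for blue, so P[monochromatic] = 2·(1/2)^15 = 2^{1 − 15} = 1/16384.
Summing: E[X] = C(46, 6) · 2^{1 − 15} = 9366819 · 1/16384 = 9366819/16384.
Numerically: E[X] ≈ 571.70526.

E[X] = C(46,6)·2^(1−C(6,2)) = 9366819/16384 ≈ 571.70526.


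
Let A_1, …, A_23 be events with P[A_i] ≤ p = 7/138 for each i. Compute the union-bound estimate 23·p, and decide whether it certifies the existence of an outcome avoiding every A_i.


Union bound: P[∪_{i=1}^{23} A_i] ≤ Σ_i P[A_i] ≤ 23·p = 23·(7/138) = 7/6.
Numerically: 7/6 ≈ 1.1666667.
Is 7/6 < 1? NO.
Since the bound 7/6 is ≥ 1, the union bound is uninformative here; it does NOT by itself certify existence.

23·p = 7/6 ≈ 1.1666667; existence NOT certified by the union bound.


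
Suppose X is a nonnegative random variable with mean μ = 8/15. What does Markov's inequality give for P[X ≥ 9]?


μ = E[X] = 8/15, a = 9.
Markov: P[X ≥ 9] ≤ μ/a = (8/15)/9 = 8/135.
Numerically: ≈ 0.059.
(Since a = 9 > μ = 0.533, the bound 8/135 is < 1 and informative.)

P[X ≥ 9] ≤ 8/135 ≈ 0.059.


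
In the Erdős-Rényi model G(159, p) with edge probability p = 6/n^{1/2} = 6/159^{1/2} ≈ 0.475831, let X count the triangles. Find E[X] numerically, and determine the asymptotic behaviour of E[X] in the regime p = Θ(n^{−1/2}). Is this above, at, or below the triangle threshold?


Number of potential triangles: C(159, 3) = 657359.
Each occurs with probability p³ ≈ (0.475831)³ ≈ 1.07735310e-01.
By linearity: E[X] = C(159, 3)·p³ ≈ 657359 · 1.07735310e-01 ≈ 70820.775487.
Since α = 1/2 < 1, p = c/n^{1/2} ≫ 1/n is above the triangle threshold p ~ 1/n. Asymptotically E[X] ~ (c³/6)·n^{3(1−α)} = (6³/6)·n^{1.5} → ∞; triangles are abundant w.h.p.

E[X] ≈ 70820.775487; in regime p = Θ(1/n^{1/2}) E[X] diverges (above the triangle threshold p ~ 1/n).


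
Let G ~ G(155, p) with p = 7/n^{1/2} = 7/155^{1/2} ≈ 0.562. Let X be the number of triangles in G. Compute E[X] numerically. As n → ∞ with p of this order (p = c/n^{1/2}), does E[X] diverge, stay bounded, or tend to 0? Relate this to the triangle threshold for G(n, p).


Number of potential triangles: C(155, 3) = 608685.
Each occurs with probability p³ ≈ (0.562)³ ≈ 1.77745e-01.
By linearity: E[X] = C(155, 3)·p³ ≈ 608685 · 1.77745e-01 ≈ 108190.511.
Since α = 1/2 < 1, p = c/n^{1/2} ≫ 1/n is above the triangle threshold p ~ 1/n. Asymptotically E[X] ~ (c³/6)·n^{3(1−α)} = (7³/6)·n^{1.5} → ∞; triangles are abundant w.h.p.

E[X] ≈ 108190.511; in regime p = Θ(1/n^{1/2}) E[X] diverges (above the triangle threshold p ~ 1/n).


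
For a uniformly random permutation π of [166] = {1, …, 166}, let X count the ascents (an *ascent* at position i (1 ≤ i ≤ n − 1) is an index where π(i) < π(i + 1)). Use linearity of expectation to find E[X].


Write X = Σ X_I over i = 1, …, 165, with X_I the indicator of one ascent.
There are 165 indicators.
For each fixed i, the pair (π(i), π(i+1)) is a uniformly random ordered pair of distinct values from {1, …, 166}; by symmetry P[π(i) < π(i+1)] = 1/2.
By linearity: E[X] = 165 · (1/2) = (166 − 1) · (1/2) = 165/2 ≈ 82.500000.

E[X] = 165/2 = 82.500000.


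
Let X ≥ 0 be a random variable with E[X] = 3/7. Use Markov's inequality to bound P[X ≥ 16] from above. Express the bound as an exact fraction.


μ = E[X] = 3/7, a = 16.
Markov: P[X ≥ 16] ≤ μ/a = (3/7)/16 = 3/112.
Numerically: ≈ 0.026786.
(Since a = 16 > μ = 0.428571, the bound 3/112 is < 1 and informative.)

P[X ≥ 16] ≤ 3/112 ≈ 0.026786.


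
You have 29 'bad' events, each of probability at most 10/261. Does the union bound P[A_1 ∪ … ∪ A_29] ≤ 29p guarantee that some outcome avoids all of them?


Union bound: P[∪_{i=1}^{29} A_i] ≤ Σ_i P[A_i] ≤ 29·p = 29·(10/261) = 10/9.
Numerically: 10/9 ≈ 1.111111.
Is 10/9 < 1? NO.
Since the bound 10/9 is ≥ 1, the union bound is uninformative here; it does NOT by itself certify existence.

29·p = 10/9 ≈ 1.111111; existence NOT certified by the union bound.


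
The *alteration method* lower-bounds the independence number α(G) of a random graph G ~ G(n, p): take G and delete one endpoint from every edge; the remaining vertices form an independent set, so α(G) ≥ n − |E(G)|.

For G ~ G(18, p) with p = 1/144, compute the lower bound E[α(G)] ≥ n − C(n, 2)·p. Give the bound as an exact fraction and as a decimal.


E[|E(G)|] = C(18, 2)·p = 153 · (1/144) = 17/16.
E[α(G)] ≥ n − E[|E(G)|] = 18 − 17/16 = 271/16.
Numerically: ≈ 16.9375.
(This is only a lower bound; the true E[α(G)] may be larger.)

E[α(G)] ≥ 271/16 ≈ 16.9375.


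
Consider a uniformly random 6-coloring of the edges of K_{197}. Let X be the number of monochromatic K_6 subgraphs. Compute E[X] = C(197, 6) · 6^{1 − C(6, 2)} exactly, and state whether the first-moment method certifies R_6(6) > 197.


E[X] = C(197, 6) · 6^{1 − 15} = 75176946208 · 6^{−14} = 75176946208/78364164096.
As a reduced fraction: E[X] = 2349279569/2448880128 ≈ 0.959328.
Is E[X] < 1? YES.
Since E[X] < 1, there exists a 6-coloring of K_{197} with no monochromatic K_6; hence R_6(6) > 197.

E[X] = 2349279569/2448880128 ≈ 0.959328; E[X] < 1, so R_6(6) > 197.


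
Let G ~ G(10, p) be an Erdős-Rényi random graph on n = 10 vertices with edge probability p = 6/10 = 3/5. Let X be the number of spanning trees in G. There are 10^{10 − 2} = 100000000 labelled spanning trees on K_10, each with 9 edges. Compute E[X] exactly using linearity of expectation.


K_10 has 10^{10 − 2} = 100000000 labelled spanning trees.
For each such spanning tree H, let X_H = 1 if all 9 edges of H are present in G. Then P[X_H = 1] = p^{9} = (3/5)^{9} = 19683/1953125.
By linearity: E[X] = Σ_H E[X_H] = 100000000 · p^{9} = 100000000 · 19683/1953125 = 5038848/5.
Numerically: E[X] ≈ 1.00777e+06.

E[X] = 100000000 · (3/5)^{9} = 5038848/5 ≈ 1.00777e+06.


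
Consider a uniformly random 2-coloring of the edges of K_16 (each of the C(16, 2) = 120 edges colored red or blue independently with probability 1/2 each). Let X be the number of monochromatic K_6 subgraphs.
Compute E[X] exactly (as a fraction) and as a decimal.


Let X = Σ_S X_S over the C(16, 6) = 8008 subsets S of size 6, where X_S = 1 if the K_6 on S is monochromatic.
For a fixed S, the K_6 on S has C(6, 2) = 15 edges. P[all 15 edges red] = (1/2)^15, and likewise for blue, so P[monochromatic] = 2·(1/2)^15 = 2^{1 − 15} = 1/16384.
By linearity: E[X] = C(16, 6) · 2^{1 − 15} = 8008 · 1/16384 = 1001/2048.
Numerically: E[X] ≈ 0.488770.

E[X] = C(16,6)·2^(1−C(6,2)) = 1001/2048 ≈ 0.488770.


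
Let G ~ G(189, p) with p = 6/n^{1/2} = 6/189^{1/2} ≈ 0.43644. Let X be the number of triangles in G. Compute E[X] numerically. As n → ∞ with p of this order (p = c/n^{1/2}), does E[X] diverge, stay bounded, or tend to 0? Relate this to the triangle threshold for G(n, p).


Number of potential triangles: C(189, 3) = 1107414.
Each occurs with probability p³ ≈ (0.43644)³ ≈ 8.3130625e-02.
By linearity: E[X] = C(189, 3)·p³ ≈ 1107414 · 8.3130625e-02 ≈ 92060.01779.
Since α = 1/2 < 1, p = c/n^{1/2} ≫ 1/n is above the triangle threshold p ~ 1/n. Asymptotically E[X] ~ (c³/6)·n^{3(1−α)} = (6³/6)·n^{1.5} → ∞; triangles are abundant w.h.p.

E[X] ≈ 92060.01779; in regime p = Θ(1/n^{1/2}) E[X] diverges (above the triangle threshold p ~ 1/n).


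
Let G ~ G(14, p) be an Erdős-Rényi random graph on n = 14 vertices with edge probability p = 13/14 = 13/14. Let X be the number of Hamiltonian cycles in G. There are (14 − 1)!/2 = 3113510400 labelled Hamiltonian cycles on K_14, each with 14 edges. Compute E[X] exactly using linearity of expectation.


K_14 has (14 − 1)!/2 = 3113510400 labelled Hamiltonian cycles.
For each such Hamiltonian cycle H, let X_H = 1 if all 14 edges of H are present in G. Then P[X_H = 1] = p^{14} = (13/14)^{14} = 3937376385699289/11112006825558016.
By linearity of expectation: E[X] = Σ_H E[X_H] = 3113510400 · p^{14} = 3113510400 · 3937376385699289/11112006825558016 = 3420497300666614836525/3100448333024.
Numerically: E[X] ≈ 1.1e+09.

E[X] = 3113510400 · (13/14)^{14} = 3420497300666614836525/3100448333024 ≈ 1.1e+09.


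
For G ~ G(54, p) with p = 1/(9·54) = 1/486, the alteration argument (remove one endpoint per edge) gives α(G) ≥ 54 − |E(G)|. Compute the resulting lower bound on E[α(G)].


E[|E(G)|] = C(54, 2)·p = 1431 · (1/486) = 53/18.
E[α(G)] ≥ n − E[|E(G)|] = 54 − 53/18 = 919/18.
Numerically: ≈ 51.05556.
(This is only a lower bound; the true E[α(G)] may be larger.)

E[α(G)] ≥ 919/18 ≈ 51.05556.


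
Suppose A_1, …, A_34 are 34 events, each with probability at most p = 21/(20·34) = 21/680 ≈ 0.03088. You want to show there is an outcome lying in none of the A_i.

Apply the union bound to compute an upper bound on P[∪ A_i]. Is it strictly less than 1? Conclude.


Union bound: P[∪_{i=1}^{34} A_i] ≤ Σ_i P[A_i] ≤ 34·p = 34·(21/680) = 21/20.
Numerically: 21/20 ≈ 1.05000.
Is 21/20 < 1? NO.
Since the bound 21/20 is ≥ 1, the union bound is uninformative here; it does NOT by itself certify existence.

34·p = 21/20 ≈ 1.05000; existence NOT certified by the union bound.


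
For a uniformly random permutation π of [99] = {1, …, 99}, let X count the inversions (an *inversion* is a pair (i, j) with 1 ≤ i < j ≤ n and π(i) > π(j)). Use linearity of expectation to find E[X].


Write X = Σ X_I over the C(99, 2) = 4851 pairs i < j, with X_I the indicator of one inversion.
There are 4851 indicators.
For each fixed pair i < j, the values π(i) and π(j) are two distinct elements of {1, …, 99} in uniformly random order; by symmetry P[π(i) > π(j)] = 1/2.
By linearity: E[X] = 4851 · (1/2) = C(99, 2) · (1/2) = 4851/2 = 4851/2 ≈ 2425.5000.

E[X] = 4851/2 = 2425.5000.


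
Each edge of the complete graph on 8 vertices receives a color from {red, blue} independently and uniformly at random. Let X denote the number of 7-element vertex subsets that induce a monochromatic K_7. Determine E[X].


Let X = Σ_S X_S over the C(8, 7) = 8 subsets S of size 7, where X_S = 1 if the K_7 on S is monochromatic.
For a fixed S, the K_7 on S has C(7, 2) = 21 edges. P[all 21 edges red] = (1/2)^21, and likewise for blue, so P[monochromatic] = 2·(1/2)^21 = 2^{1 − 21} = 1/1048576.
Summing: E[X] = C(8, 7) · 2^{1 − 21} = 8 · 1/1048576 = 1/131072.
Numerically: E[X] ≈ 0.000008.

E[X] = C(8,7)·2^(1−C(7,2)) = 1/131072 ≈ 0.000008.


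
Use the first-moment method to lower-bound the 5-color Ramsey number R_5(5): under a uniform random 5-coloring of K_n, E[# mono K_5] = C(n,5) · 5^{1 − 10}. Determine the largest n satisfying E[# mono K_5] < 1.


We need C(n, 5) · 5^{1 − 10} < 1, i.e. C(n, 5) < 5^{10 − 1} = 1953125.
Check values of n near the boundary:
  n = 45: C(45, 5) = 1221759; 1221759 < 1953125? YES
  n = 46: C(46, 5) = 1370754; 1370754 < 1953125? YES
  n = 47: C(47, 5) = 1533939; 1533939 < 1953125? YES
  n = 48: C(48, 5) = 1712304; 1712304 < 1953125? YES
  n = 49: C(49, 5) = 1906884; 1906884 < 1953125? YES
  n = 50: C(50, 5) = 2118760; 2118760 < 1953125? NO
  n = 51: C(51, 5) = 2349060; 2349060 < 1953125? NO
The largest n with C(n, 5) < 1953125 is n = 49 (where E[X] = 1906884/1953125 ≈ 0.976). Hence R_5(5) > 49, i.e. R_5(5) ≥ 50.

Largest n = 49; hence R_5(5) > 49.


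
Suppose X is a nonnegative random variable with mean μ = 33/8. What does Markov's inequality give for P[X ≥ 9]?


μ = E[X] = 33/8, a = 9.
Markov: P[X ≥ 9] ≤ μ/a = (33/8)/9 = 11/24.
Numerically: ≈ 0.458333.
(Since a = 9 > μ = 4.125000, the bound 11/24 is < 1 and informative.)

P[X ≥ 9] ≤ 11/24 ≈ 0.458333.


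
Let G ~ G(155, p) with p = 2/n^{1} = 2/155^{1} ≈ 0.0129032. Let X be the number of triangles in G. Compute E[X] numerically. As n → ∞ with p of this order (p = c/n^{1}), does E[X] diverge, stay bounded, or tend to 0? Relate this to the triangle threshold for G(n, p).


Number of potential triangles: C(155, 3) = 608685.
Each occurs with probability p³ ≈ (0.0129032)³ ≈ 2.14829982e-06.
By linearity: E[X] = C(155, 3)·p³ ≈ 608685 · 2.14829982e-06 ≈ 1.307638.
Here α = 1, so p = 2/n is exactly at the triangle threshold p ~ 1/n. Asymptotically E[X] → c³/6 = 2³/6 = 4/3 ≈ 1.333333, a bounded constant. In this regime the triangle count is asymptotically Poisson(c³/6).

E[X] ≈ 1.307638; in regime p = Θ(1/n^{1}) E[X] stays bounded (at the triangle threshold p ~ 1/n).


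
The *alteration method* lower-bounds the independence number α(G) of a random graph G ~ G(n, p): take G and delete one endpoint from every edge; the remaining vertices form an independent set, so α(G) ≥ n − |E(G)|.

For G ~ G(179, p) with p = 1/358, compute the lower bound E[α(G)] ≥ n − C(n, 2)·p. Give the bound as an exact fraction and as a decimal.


E[|E(G)|] = C(179, 2)·p = 15931 · (1/358) = 89/2.
E[α(G)] ≥ n − E[|E(G)|] = 179 − 89/2 = 269/2.
Numerically: ≈ 134.500000.
(This is only a lower bound; the true E[α(G)] may be larger.)

E[α(G)] ≥ 269/2 ≈ 134.500000.


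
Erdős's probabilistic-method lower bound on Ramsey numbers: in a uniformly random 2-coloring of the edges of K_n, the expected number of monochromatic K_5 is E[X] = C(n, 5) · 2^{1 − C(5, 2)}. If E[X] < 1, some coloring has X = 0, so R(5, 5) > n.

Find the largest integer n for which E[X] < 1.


We need C(n, 5) · 2^{1 − 10} < 1, i.e. C(n, 5) < 2^{10 − 1} = 512.
Check values of n near the boundary:
  n = 10: C(10, 5) = 252; 252 < 512? YES
  n = 11: C(11, 5) = 462; 462 < 512? YES
  n = 12: C(12, 5) = 792; 792 < 512? NO
The largest n with C(n, 5) < 512 is n = 11 (where E[X] = 231/256 ≈ 0.902). Hence R(5, 5) > 11, i.e. R(5, 5) ≥ 12.

Largest n = 11; hence R(5, 5) > 11.


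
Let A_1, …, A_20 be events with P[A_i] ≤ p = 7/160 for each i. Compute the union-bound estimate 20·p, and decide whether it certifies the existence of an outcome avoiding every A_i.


Union bound: P[∪_{i=1}^{20} A_i] ≤ Σ_i P[A_i] ≤ 20·p = 20·(7/160) = 7/8.
Numerically: 7/8 ≈ 0.8750000.
Is 7/8 < 1? YES.
Since P[∪ A_i] ≤ 7/8 < 1, the complement has P[∩ A_i^c] ≥ 1 − 7/8 = 1/8 > 0, so some outcome avoids every A_i.

20·p = 7/8 ≈ 0.8750000; existence CERTIFIED by the union bound.


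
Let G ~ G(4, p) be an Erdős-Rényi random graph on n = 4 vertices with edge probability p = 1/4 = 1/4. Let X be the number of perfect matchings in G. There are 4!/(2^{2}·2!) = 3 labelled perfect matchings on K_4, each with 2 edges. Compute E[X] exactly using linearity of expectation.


K_4 has 4!/(2^{2}·2!) = 3 labelled perfect matchings.
For each such perfect matching H, let X_H = 1 if all 2 edges of H are present in G. Then P[X_H = 1] = p^{2} = (1/4)^{2} = 1/16.
By linearity of expectation: E[X] = Σ_H E[X_H] = 3 · p^{2} = 3 · 1/16 = 3/16.
Numerically: E[X] ≈ 0.188.

E[X] = 3 · (1/4)^{2} = 3/16 ≈ 0.188.


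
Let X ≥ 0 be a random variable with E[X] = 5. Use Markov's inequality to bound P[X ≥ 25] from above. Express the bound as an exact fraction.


μ = E[X] = 5, a = 25.
Markov: P[X ≥ 25] ≤ μ/a = (5)/25 = 1/5.
Numerically: ≈ 0.20000.
(Since a = 25 > μ = 5.00000, the bound 1/5 is < 1 and informative.)

P[X ≥ 25] ≤ 1/5 ≈ 0.20000.


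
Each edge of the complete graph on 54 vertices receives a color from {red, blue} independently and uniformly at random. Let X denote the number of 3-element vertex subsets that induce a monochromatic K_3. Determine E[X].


Let X = Σ_S X_S over the C(54, 3) = 24804 subsets S of size 3, where X_S = 1 if the K_3 on S is monochromatic.
For a fixed S, the K_3 on S has C(3, 2) = 3 edges. P[all 3 edges red] = (1/2)^3, and likewise for blue, so P[monochromatic] = 2·(1/2)^3 = 2^{1 − 3} = 1/4.
Summing: E[X] = C(54, 3) · 2^{1 − 3} = 24804 · 1/4 = 6201.
Numerically: E[X] ≈ 6201.000000.

E[X] = C(54,3)·2^(1−C(3,2)) = 6201 ≈ 6201.000000.


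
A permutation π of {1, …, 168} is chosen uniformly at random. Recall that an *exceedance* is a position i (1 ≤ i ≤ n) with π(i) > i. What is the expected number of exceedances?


Write X = Σ_{i=1}^{168} X_i, where X_i = 1_{π(i) > i}.
For each fixed i, π(i) is uniform over {1, …, 168} (marginal of a uniform permutation), so P[π(i) > i] = (n − i)/n. Summing: Σ_{i=1}^{168} (n − i)/n = (0 + 1 + … + 167)/168 = 168(168 − 1)/(2·168) = (168 − 1)/2.
Hence E[X] = Σ_{i=1}^{168} (168 − i)/168 = 167/2 ≈ 83.500000.

E[X] = 167/2 = 83.500000.


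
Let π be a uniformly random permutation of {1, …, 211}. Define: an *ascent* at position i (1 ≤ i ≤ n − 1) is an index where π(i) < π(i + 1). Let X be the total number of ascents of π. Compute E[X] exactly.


Write X = Σ X_I over i = 1, …, 210, with X_I the indicator of one ascent.
There are 210 indicators.
For each fixed i, the pair (π(i), π(i+1)) is a uniformly random ordered pair of distinct values from {1, …, 211}; by symmetry P[π(i) < π(i+1)] = 1/2.
By linearity: E[X] = 210 · (1/2) = (211 − 1) · (1/2) = 105 ≈ 105.000.

E[X] = 105 = 105.000.


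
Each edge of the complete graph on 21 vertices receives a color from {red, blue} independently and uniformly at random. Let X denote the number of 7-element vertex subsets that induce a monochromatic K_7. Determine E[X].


Let X = Σ_S X_S over the C(21, 7) = 116280 subsets S of size 7, where X_S = 1 if the K_7 on S is monochromatic.
For a fixed S, the K_7 on S has C(7, 2) = 21 edges. P[all 21 edges red] = (1/2)^21, and likewise for blue, so P[monochromatic] = 2·(1/2)^21 = 2^{1 − 21} = 1/1048576.
By linearity: E[X] = C(21, 7) · 2^{1 − 21} = 116280 · 1/1048576 = 14535/131072.
Numerically: E[X] ≈ 0.110893.

E[X] = C(21,7)·2^(1−C(7,2)) = 14535/131072 ≈ 0.110893.


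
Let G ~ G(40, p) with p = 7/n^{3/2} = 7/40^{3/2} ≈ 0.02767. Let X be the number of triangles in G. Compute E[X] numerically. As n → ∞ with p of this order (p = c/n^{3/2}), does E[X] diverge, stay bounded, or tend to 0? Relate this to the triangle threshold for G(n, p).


Number of potential triangles: C(40, 3) = 9880.
Each occurs with probability p³ ≈ (0.02767)³ ≈ 2.1184790e-05.
By linearity: E[X] = C(40, 3)·p³ ≈ 9880 · 2.1184790e-05 ≈ 0.20931.
Since α = 3/2 > 1, p = c/n^{3/2} = o(1/n) is below the triangle threshold p ~ 1/n. Asymptotically E[X] ~ (c³/6)·n^{3(1−α)} = (7³/6)·n^{-1.5} → 0, so by Markov's inequality G has no triangles w.h.p.

E[X] ≈ 0.20931; in regime p = Θ(1/n^{3/2}) E[X] tends to 0 (below the triangle threshold p ~ 1/n).


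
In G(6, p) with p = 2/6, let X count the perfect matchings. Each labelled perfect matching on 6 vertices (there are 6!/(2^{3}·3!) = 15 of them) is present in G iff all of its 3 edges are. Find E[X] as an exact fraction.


K_6 has 6!/(2^{3}·3!) = 15 labelled perfect matchings.
For each such perfect matching H, let X_H = 1 if all 3 edges of H are present in G. Then P[X_H = 1] = p^{3} = (1/3)^{3} = 1/27.
By linearity of expectation: E[X] = Σ_H E[X_H] = 15 · p^{3} = 15 · 1/27 = 5/9.
Numerically: E[X] ≈ 0.555556.

E[X] = 15 · (1/3)^{3} = 5/9 ≈ 0.555556.


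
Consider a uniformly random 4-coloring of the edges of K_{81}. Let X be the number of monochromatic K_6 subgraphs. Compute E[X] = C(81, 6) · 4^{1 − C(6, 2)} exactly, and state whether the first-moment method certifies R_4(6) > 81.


E[X] = C(81, 6) · 4^{1 − 15} = 324540216 · 4^{−14} = 324540216/268435456.
As a reduced fraction: E[X] = 40567527/33554432 ≈ 1.209.
Is E[X] < 1? NO.
Since E[X] ≥ 1, the first-moment bound is inconclusive at n = 81; it does NOT by itself certify R_4(6) > 81.

E[X] = 40567527/33554432 ≈ 1.209; E[X] ≥ 1; first-moment method inconclusive here.


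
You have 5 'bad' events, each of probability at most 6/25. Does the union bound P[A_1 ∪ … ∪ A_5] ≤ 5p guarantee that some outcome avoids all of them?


Union bound: P[∪_{i=1}^{5} A_i] ≤ Σ_i P[A_i] ≤ 5·p = 5·(6/25) = 6/5.
Numerically: 6/5 ≈ 1.2000.
Is 6/5 < 1? NO.
Since the bound 6/5 is ≥ 1, the union bound is uninformative here; it does NOT by itself certify existence.

5·p = 6/5 ≈ 1.2000; existence NOT certified by the union bound.


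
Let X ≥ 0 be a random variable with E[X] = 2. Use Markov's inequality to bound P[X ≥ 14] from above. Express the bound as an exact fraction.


μ = E[X] = 2, a = 14.
Markov: P[X ≥ 14] ≤ μ/a = (2)/14 = 1/7.
Numerically: ≈ 0.142857.
(Since a = 14 > μ = 2.000000, the bound 1/7 is < 1 and informative.)

P[X ≥ 14] ≤ 1/7 ≈ 0.142857.


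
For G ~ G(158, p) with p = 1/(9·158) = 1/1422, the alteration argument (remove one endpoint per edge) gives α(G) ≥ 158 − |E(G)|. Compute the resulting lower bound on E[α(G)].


E[|E(G)|] = C(158, 2)·p = 12403 · (1/1422) = 157/18.
E[α(G)] ≥ n − E[|E(G)|] = 158 − 157/18 = 2687/18.
Numerically: ≈ 149.27778.
(This is only a lower bound; the true E[α(G)] may be larger.)

E[α(G)] ≥ 2687/18 ≈ 149.27778.


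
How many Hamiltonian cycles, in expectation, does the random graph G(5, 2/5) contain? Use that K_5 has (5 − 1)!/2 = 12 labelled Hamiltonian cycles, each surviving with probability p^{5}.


K_5 has (5 − 1)!/2 = 12 labelled Hamiltonian cycles.
For each such Hamiltonian cycle H, let X_H = 1 if all 5 edges of H are present in G. Then P[X_H = 1] = p^{5} = (2/5)^{5} = 32/3125.
By linearity of expectation: E[X] = Σ_H E[X_H] = 12 · p^{5} = 12 · 32/3125 = 384/3125.
Numerically: E[X] ≈ 0.123.

E[X] = 12 · (2/5)^{5} = 384/3125 ≈ 0.123.


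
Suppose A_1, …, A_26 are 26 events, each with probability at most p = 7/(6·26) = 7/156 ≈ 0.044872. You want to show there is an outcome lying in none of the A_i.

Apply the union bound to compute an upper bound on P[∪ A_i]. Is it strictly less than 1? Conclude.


Union bound: P[∪_{i=1}^{26} A_i] ≤ Σ_i P[A_i] ≤ 26·p = 26·(7/156) = 7/6.
Numerically: 7/6 ≈ 1.166667.
Is 7/6 < 1? NO.
Since the bound 7/6 is ≥ 1, the union bound is uninformative here; it does NOT by itself certify existence.

26·p = 7/6 ≈ 1.166667; existence NOT certified by the union bound.
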